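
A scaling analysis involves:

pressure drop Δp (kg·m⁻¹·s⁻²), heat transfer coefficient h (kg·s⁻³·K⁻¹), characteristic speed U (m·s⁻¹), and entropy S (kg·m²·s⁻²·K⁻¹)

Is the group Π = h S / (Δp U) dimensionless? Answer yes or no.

Sum the exponent of each base dimension across the product:
  M: −[Δp]_M + [h]_M − [U]_M + [S]_M = −(1) + (1) − (0) + (1) = 1
  L: −[Δp]_L + [h]_L − [U]_L + [S]_L = −(-1) + (0) − (1) + (2) = 2
  T: −[Δp]_T + [h]_T − [U]_T + [S]_T = −(-2) + (-3) − (-1) + (-2) = -2
  Θ: −[Δp]_Θ + [h]_Θ − [U]_Θ + [S]_Θ = −(0) + (-1) − (0) + (-1) = -2
Net dimensions [M L² T⁻² Θ⁻²] ≠ [1] — not dimensionless.

no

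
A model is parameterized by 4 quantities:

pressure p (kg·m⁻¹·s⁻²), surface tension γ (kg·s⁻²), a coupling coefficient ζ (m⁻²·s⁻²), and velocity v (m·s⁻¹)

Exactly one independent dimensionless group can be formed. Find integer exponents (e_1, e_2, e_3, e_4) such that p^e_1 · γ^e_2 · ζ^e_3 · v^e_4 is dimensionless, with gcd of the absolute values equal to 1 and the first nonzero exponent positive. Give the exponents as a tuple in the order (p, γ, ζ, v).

M: e_1·(1) + e_2·(1) + e_3·(0) + e_4·(0) = 0
L: e_1·(-1) + e_2·(0) + e_3·(-2) + e_4·(1) = 0
T: e_1·(-2) + e_2·(-2) + e_3·(-2) + e_4·(-1) = 0
Solving this homogeneous linear system for the smallest-integer solution (first nonzero entry positive) gives (4, -4, -1, 2).

(4, -4, -1, 2)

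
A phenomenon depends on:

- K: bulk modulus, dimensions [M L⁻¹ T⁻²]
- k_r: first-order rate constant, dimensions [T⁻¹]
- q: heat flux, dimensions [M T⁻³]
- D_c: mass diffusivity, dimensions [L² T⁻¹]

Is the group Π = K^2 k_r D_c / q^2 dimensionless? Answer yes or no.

Sum the exponent of each base dimension across the product:
  M: 2·[K]_M + [k_r]_M − 2·[q]_M + [D_c]_M = 2·(1) + (0) − 2·(1) + (0) = 0
  L: 2·[K]_L + [k_r]_L − 2·[q]_L + [D_c]_L = 2·(-1) + (0) − 2·(0) + (2) = 0
  T: 2·[K]_T + [k_r]_T − 2·[q]_T + [D_c]_T = 2·(-2) + (-1) − 2·(-3) + (-1) = 0
All base exponents vanish — dimensionless.

yes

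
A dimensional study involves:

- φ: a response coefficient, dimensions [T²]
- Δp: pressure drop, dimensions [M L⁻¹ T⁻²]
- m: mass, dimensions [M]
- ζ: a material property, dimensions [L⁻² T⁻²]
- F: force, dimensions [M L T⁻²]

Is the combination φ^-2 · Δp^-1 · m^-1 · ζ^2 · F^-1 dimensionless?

no

Sum the exponent of each base dimension across the product:
  M: −2·[φ]_M − [Δp]_M − [m]_M + 2·[ζ]_M − [F]_M = −2·(0) − (1) − (1) + 2·(0) − (1) = -3
  L: −2·[φ]_L − [Δp]_L − [m]_L + 2·[ζ]_L − [F]_L = −2·(0) − (-1) − (0) + 2·(-2) − (1) = -4
  T: −2·[φ]_T − [Δp]_T − [m]_T + 2·[ζ]_T − [F]_T = −2·(2) − (-2) − (0) + 2·(-2) − (-2) = -4
Net dimensions [M⁻³ L⁻⁴ T⁻⁴] ≠ [1] — not dimensionless.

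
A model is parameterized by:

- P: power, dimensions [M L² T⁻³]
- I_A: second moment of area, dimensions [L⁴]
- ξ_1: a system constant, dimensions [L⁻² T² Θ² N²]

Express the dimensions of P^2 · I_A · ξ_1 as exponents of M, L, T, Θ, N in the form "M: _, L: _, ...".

Collect each base-dimension exponent across the product:
  M: 2·(1) + (0) + (0) = 2
  L: 2·(2) + (4) + (-2) = 6
  T: 2·(-3) + (0) + (2) = -4
  Θ: 2·(0) + (0) + (2) = 2
  N: 2·(0) + (0) + (2) = 2
So the dimensions are [M² L⁶ T⁻⁴ Θ² N²].

M: 2, L: 6, T: -4, Θ: 2, N: 2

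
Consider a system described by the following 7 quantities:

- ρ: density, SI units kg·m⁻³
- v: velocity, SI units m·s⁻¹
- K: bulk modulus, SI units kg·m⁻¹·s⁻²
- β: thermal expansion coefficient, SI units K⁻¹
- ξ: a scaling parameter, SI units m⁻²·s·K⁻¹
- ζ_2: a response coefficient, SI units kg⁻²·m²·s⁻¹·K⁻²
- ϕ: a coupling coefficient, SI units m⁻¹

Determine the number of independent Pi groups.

3

There are 7 variables and 4 base dimensions (M, L, T, Θ).
The dimension matrix has rank 4.
Independent dimensionless groups: 7 − 4 = 3.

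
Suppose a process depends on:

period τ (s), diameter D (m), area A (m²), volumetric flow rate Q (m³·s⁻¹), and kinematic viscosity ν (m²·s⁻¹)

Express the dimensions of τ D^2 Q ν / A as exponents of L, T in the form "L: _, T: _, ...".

L: 5, T: -1

Collect each base-dimension exponent across the product:
  L: (0) + 2·(1) − (2) + (3) + (2) = 5
  T: (1) + 2·(0) − (0) + (-1) + (-1) = -1
So the dimensions are [L⁵ T⁻¹].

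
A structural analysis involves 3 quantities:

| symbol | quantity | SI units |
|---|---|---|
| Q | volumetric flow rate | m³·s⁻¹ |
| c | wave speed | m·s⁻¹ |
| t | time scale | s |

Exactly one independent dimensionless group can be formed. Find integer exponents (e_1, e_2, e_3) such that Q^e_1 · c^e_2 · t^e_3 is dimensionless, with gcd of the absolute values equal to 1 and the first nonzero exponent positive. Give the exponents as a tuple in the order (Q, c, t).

L: e_1·(3) + e_2·(1) + e_3·(0) = 0
T: e_1·(-1) + e_2·(-1) + e_3·(1) = 0
Solving this homogeneous linear system for the smallest-integer solution (first nonzero entry positive) gives (1, -3, -2).

(1, -3, -2)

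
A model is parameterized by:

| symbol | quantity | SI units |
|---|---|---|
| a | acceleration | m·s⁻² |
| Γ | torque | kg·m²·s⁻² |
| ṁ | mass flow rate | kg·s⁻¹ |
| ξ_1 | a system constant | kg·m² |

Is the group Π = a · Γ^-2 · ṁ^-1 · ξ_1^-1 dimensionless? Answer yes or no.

no

Sum the exponent of each base dimension across the product:
  M: [a]_M − 2·[Γ]_M − [ṁ]_M − [ξ_1]_M = (0) − 2·(1) − (1) − (1) = -4
  L: [a]_L − 2·[Γ]_L − [ṁ]_L − [ξ_1]_L = (1) − 2·(2) − (0) − (2) = -5
  T: [a]_T − 2·[Γ]_T − [ṁ]_T − [ξ_1]_T = (-2) − 2·(-2) − (-1) − (0) = 3
Net dimensions [M⁻⁴ L⁻⁵ T³] ≠ [1] — not dimensionless.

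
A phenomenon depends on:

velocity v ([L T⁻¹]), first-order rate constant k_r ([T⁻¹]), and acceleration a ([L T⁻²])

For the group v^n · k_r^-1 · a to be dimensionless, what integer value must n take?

-1

Balance the L exponent: (1)·n from v, plus −(0) + (1) = 1 from the rest, must sum to zero.
n + 1 = 0, so n = -1.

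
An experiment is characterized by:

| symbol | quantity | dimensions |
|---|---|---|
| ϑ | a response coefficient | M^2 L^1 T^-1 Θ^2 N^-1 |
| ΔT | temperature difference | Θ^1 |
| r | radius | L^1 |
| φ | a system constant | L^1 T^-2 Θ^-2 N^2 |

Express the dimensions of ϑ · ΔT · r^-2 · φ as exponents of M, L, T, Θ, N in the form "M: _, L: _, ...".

Collect each base-dimension exponent across the product:
  M: (2) + (0) − 2·(0) + (0) = 2
  L: (1) + (0) − 2·(1) + (1) = 0
  T: (-1) + (0) − 2·(0) + (-2) = -3
  Θ: (2) + (1) − 2·(0) + (-2) = 1
  N: (-1) + (0) − 2·(0) + (2) = 1
So the dimensions are [M² T⁻³ Θ N].

M: 2, L: 0, T: -3, Θ: 1, N: 1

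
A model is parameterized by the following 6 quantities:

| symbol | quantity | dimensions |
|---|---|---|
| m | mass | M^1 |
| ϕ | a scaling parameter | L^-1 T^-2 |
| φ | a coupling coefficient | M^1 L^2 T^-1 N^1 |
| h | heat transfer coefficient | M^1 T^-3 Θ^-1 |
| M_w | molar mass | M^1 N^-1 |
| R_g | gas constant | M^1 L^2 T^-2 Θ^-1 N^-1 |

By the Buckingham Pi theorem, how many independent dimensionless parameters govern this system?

There are 6 variables and 5 base dimensions (M, L, T, Θ, N).
The dimension matrix has rank 5.
Independent dimensionless groups: 6 − 5 = 1.

1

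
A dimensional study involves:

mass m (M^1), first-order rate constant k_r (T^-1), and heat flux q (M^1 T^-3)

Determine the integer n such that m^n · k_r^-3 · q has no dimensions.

-1

Balance the M exponent: (1)·n from m, plus −3·(0) + (1) = 1 from the rest, must sum to zero.
n + 1 = 0, so n = -1.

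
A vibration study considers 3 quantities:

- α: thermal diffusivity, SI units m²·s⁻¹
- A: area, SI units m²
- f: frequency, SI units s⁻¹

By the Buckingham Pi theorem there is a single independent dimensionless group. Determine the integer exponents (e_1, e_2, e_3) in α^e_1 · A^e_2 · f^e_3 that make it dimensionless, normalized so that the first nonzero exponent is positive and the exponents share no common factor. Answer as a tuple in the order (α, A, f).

(1, -1, -1)

L: e_1·(2) + e_2·(2) + e_3·(0) = 0
T: e_1·(-1) + e_2·(0) + e_3·(-1) = 0
Solving this homogeneous linear system for the smallest-integer solution (first nonzero entry positive) gives (1, -1, -1).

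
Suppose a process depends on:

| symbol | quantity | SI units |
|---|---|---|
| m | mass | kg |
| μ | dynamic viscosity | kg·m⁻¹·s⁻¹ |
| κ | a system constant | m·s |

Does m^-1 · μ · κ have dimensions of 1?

Sum the exponent of each base dimension across the product:
  M: −[m]_M + [μ]_M + [κ]_M = −(1) + (1) + (0) = 0
  L: −[m]_L + [μ]_L + [κ]_L = −(0) + (-1) + (1) = 0
  T: −[m]_T + [μ]_T + [κ]_T = −(0) + (-1) + (1) = 0
All base exponents vanish — dimensionless.

yes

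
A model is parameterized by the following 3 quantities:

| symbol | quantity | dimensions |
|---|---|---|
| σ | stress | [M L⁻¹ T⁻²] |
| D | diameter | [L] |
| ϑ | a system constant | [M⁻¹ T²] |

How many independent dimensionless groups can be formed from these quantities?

1

There are 3 variables and 3 base dimensions (M, L, T).
The dimension matrix has rank 2 (less than 3: the dimension vectors are linearly dependent).
Independent dimensionless groups: 3 − 2 = 1.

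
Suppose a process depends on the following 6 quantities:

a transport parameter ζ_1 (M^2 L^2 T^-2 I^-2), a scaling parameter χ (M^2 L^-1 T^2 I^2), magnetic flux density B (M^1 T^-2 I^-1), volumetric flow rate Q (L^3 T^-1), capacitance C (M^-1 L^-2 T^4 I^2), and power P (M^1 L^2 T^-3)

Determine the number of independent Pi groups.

There are 6 variables and 4 base dimensions (M, L, T, I).
The dimension matrix has rank 4.
Independent dimensionless groups: 6 − 4 = 2.

2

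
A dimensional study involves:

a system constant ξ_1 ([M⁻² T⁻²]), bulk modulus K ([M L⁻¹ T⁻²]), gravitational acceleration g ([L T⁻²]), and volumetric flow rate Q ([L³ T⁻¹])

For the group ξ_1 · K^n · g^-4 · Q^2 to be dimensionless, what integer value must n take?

Balance the M exponent: (1)·n from K, plus (-2) − 4·(0) + 2·(0) = -2 from the rest, must sum to zero.
n − 2 = 0, so n = 2.

2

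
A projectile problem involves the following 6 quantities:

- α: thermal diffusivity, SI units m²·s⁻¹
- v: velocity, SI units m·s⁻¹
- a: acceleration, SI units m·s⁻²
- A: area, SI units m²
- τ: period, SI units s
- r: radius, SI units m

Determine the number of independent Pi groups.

There are 6 variables and 2 base dimensions (L, T).
The dimension matrix has rank 2.
Independent dimensionless groups: 6 − 2 = 4.

4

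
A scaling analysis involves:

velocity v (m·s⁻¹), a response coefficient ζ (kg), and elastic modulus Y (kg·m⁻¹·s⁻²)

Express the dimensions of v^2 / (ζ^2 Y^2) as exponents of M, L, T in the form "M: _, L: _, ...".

M: -4, L: 4, T: 2

Collect each base-dimension exponent across the product:
  M: 2·(0) − 2·(1) − 2·(1) = -4
  L: 2·(1) − 2·(0) − 2·(-1) = 4
  T: 2·(-1) − 2·(0) − 2·(-2) = 2
So the dimensions are [M⁻⁴ L⁴ T²].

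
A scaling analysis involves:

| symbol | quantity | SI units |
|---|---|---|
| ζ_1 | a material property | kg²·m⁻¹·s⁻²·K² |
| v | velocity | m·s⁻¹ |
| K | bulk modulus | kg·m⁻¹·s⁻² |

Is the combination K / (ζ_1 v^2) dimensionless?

no

Sum the exponent of each base dimension across the product:
  M: −[ζ_1]_M − 2·[v]_M + [K]_M = −(2) − 2·(0) + (1) = -1
  L: −[ζ_1]_L − 2·[v]_L + [K]_L = −(-1) − 2·(1) + (-1) = -2
  T: −[ζ_1]_T − 2·[v]_T + [K]_T = −(-2) − 2·(-1) + (-2) = 2
  Θ: −[ζ_1]_Θ − 2·[v]_Θ + [K]_Θ = −(2) − 2·(0) + (0) = -2
Net dimensions [M⁻¹ L⁻² T² Θ⁻²] ≠ [1] — not dimensionless.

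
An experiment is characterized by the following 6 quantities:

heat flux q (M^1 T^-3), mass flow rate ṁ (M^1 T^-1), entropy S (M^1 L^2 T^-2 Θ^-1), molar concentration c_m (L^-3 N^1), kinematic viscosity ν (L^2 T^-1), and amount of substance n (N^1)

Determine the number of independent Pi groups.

There are 6 variables and 5 base dimensions (M, L, T, Θ, N).
The dimension matrix has rank 5.
Independent dimensionless groups: 6 − 5 = 1.

1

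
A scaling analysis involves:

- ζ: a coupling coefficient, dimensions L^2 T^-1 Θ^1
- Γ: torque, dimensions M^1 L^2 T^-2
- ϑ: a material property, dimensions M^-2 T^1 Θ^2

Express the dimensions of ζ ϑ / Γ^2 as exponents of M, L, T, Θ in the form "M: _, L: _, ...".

M: -4, L: -2, T: 4, Θ: 3

Collect each base-dimension exponent across the product:
  M: (0) − 2·(1) + (-2) = -4
  L: (2) − 2·(2) + (0) = -2
  T: (-1) − 2·(-2) + (1) = 4
  Θ: (1) − 2·(0) + (2) = 3
So the dimensions are [M⁻⁴ L⁻² T⁴ Θ³].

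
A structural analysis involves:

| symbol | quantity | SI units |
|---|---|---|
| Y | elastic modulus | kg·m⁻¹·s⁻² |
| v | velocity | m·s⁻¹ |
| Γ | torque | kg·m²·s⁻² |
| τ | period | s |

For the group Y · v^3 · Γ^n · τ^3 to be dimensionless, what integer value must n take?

-1

Balance the M exponent: (1)·n from Γ, plus (1) + 3·(0) + 3·(0) = 1 from the rest, must sum to zero.
n + 1 = 0, so n = -1.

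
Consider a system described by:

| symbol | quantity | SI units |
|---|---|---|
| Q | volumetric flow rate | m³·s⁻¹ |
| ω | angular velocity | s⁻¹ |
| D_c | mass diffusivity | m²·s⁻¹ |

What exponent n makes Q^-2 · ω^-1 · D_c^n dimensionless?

Balance the L exponent: (2)·n from D_c, plus −2·(3) − (0) = -6 from the rest, must sum to zero.
2n − 6 = 0, so n = 3.

3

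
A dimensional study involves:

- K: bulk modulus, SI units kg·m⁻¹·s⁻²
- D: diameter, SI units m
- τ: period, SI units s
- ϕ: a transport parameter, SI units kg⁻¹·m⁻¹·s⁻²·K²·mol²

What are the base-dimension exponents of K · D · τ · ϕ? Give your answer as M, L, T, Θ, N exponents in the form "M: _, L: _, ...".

Collect each base-dimension exponent across the product:
  M: (1) + (0) + (0) + (-1) = 0
  L: (-1) + (1) + (0) + (-1) = -1
  T: (-2) + (0) + (1) + (-2) = -3
  Θ: (0) + (0) + (0) + (2) = 2
  N: (0) + (0) + (0) + (2) = 2
So the dimensions are [L⁻¹ T⁻³ Θ² N²].

M: 0, L: -1, T: -3, Θ: 2, N: 2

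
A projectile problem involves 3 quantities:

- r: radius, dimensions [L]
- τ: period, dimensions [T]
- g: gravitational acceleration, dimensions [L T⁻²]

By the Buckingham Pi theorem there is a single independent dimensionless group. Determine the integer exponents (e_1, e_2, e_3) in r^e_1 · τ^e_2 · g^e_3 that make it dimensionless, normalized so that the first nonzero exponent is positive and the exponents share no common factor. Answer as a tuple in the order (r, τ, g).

(1, -2, -1)

L: e_1·(1) + e_2·(0) + e_3·(1) = 0
T: e_1·(0) + e_2·(1) + e_3·(-2) = 0
Solving this homogeneous linear system for the smallest-integer solution (first nonzero entry positive) gives (1, -2, -1).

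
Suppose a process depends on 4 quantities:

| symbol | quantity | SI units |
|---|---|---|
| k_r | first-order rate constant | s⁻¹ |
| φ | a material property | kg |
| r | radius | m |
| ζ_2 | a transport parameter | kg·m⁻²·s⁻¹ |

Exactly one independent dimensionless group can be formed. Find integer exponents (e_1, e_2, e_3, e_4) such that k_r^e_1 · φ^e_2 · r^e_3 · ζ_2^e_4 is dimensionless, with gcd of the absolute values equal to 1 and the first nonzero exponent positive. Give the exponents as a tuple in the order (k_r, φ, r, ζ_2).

(1, 1, -2, -1)

M: e_1·(0) + e_2·(1) + e_3·(0) + e_4·(1) = 0
L: e_1·(0) + e_2·(0) + e_3·(1) + e_4·(-2) = 0
T: e_1·(-1) + e_2·(0) + e_3·(0) + e_4·(-1) = 0
Solving this homogeneous linear system for the smallest-integer solution (first nonzero entry positive) gives (1, 1, -2, -1).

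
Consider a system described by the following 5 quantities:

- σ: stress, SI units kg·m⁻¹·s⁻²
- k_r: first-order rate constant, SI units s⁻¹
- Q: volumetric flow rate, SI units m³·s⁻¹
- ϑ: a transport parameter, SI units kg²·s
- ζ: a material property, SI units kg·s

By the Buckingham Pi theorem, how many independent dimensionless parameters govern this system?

2

There are 5 variables and 3 base dimensions (M, L, T).
The dimension matrix has rank 3.
Independent dimensionless groups: 5 − 3 = 2.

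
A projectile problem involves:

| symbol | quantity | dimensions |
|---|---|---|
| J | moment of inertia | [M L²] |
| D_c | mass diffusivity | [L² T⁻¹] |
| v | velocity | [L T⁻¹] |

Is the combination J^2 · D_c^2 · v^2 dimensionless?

no

Sum the exponent of each base dimension across the product:
  M: 2·[J]_M + 2·[D_c]_M + 2·[v]_M = 2·(1) + 2·(0) + 2·(0) = 2
  L: 2·[J]_L + 2·[D_c]_L + 2·[v]_L = 2·(2) + 2·(2) + 2·(1) = 10
  T: 2·[J]_T + 2·[D_c]_T + 2·[v]_T = 2·(0) + 2·(-1) + 2·(-1) = -4
Net dimensions [M² L¹⁰ T⁻⁴] ≠ [1] — not dimensionless.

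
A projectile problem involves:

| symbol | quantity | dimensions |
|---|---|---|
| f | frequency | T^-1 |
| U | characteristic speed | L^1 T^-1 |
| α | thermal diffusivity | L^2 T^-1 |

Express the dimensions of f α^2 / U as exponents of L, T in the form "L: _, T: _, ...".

L: 3, T: -2

Collect each base-dimension exponent across the product:
  L: (0) − (1) + 2·(2) = 3
  T: (-1) − (-1) + 2·(-1) = -2
So the dimensions are [L³ T⁻²].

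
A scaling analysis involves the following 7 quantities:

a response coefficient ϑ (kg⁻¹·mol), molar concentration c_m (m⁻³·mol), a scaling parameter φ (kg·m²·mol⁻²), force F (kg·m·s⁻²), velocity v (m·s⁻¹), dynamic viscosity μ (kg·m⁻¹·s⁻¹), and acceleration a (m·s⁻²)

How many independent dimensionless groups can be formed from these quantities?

There are 7 variables and 4 base dimensions (M, L, T, N).
The dimension matrix has rank 4.
Independent dimensionless groups: 7 − 4 = 3.

3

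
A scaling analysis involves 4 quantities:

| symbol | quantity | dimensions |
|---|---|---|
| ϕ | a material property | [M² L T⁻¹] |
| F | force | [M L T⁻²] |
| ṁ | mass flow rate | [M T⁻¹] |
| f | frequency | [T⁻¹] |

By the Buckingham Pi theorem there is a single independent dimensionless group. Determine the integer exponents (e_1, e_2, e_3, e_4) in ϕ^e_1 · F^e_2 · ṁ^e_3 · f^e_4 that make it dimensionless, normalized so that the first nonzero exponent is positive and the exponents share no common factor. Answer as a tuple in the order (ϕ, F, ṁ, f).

M: e_1·(2) + e_2·(1) + e_3·(1) + e_4·(0) = 0
L: e_1·(1) + e_2·(1) + e_3·(0) + e_4·(0) = 0
T: e_1·(-1) + e_2·(-2) + e_3·(-1) + e_4·(-1) = 0
Solving this homogeneous linear system for the smallest-integer solution (first nonzero entry positive) gives (1, -1, -1, 2).

(1, -1, -1, 2)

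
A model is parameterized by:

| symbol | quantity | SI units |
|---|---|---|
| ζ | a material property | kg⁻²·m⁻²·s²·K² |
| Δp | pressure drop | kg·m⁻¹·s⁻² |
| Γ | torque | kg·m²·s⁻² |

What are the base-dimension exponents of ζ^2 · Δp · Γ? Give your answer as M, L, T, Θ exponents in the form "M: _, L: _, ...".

Collect each base-dimension exponent across the product:
  M: 2·(-2) + (1) + (1) = -2
  L: 2·(-2) + (-1) + (2) = -3
  T: 2·(2) + (-2) + (-2) = 0
  Θ: 2·(2) + (0) + (0) = 4
So the dimensions are [M⁻² L⁻³ Θ⁴].

M: -2, L: -3, T: 0, Θ: 4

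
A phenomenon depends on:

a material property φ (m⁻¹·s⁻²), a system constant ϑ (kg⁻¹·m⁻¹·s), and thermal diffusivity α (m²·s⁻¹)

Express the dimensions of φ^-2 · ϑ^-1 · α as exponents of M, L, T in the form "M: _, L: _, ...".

M: 1, L: 5, T: 2

Collect each base-dimension exponent across the product:
  M: −2·(0) − (-1) + (0) = 1
  L: −2·(-1) − (-1) + (2) = 5
  T: −2·(-2) − (1) + (-1) = 2
So the dimensions are [M L⁵ T²].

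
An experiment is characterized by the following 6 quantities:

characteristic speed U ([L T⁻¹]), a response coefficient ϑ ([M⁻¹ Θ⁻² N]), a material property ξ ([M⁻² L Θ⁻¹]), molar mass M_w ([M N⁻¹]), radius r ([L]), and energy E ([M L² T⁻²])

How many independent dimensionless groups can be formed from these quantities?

There are 6 variables and 5 base dimensions (M, L, T, Θ, N).
The dimension matrix has rank 5.
Independent dimensionless groups: 6 − 5 = 1.

1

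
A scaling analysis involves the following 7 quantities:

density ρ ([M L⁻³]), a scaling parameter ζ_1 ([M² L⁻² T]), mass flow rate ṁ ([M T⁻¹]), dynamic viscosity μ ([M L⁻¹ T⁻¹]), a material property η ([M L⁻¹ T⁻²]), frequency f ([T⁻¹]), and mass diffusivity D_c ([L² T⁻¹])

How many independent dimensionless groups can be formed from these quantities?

There are 7 variables and 3 base dimensions (M, L, T).
The dimension matrix has rank 3.
Independent dimensionless groups: 7 − 3 = 4.

4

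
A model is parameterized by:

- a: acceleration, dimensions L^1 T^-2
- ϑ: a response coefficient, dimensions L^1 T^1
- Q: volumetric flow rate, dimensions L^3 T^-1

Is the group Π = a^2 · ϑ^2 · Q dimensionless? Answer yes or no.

no

Sum the exponent of each base dimension across the product:
  L: 2·[a]_L + 2·[ϑ]_L + [Q]_L = 2·(1) + 2·(1) + (3) = 7
  T: 2·[a]_T + 2·[ϑ]_T + [Q]_T = 2·(-2) + 2·(1) + (-1) = -3
Net dimensions [L⁷ T⁻³] ≠ [1] — not dimensionless.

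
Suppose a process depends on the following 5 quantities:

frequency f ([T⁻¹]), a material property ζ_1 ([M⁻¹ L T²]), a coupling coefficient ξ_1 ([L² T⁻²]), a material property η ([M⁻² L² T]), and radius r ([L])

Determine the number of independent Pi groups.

2

There are 5 variables and 3 base dimensions (M, L, T).
The dimension matrix has rank 3.
Independent dimensionless groups: 5 − 3 = 2.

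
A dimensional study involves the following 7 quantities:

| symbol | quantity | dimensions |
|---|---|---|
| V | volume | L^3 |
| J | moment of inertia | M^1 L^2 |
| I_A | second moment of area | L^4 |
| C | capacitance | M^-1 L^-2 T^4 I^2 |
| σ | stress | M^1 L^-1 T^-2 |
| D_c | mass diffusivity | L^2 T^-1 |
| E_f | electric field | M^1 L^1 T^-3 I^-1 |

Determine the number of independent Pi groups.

There are 7 variables and 4 base dimensions (M, L, T, I).
The dimension matrix has rank 4.
Independent dimensionless groups: 7 − 4 = 3.

3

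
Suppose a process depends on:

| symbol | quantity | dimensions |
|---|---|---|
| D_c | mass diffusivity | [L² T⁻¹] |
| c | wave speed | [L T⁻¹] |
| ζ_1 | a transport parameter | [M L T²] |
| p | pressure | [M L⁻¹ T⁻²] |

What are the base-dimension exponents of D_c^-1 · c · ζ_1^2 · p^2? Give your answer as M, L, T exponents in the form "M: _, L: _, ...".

Collect each base-dimension exponent across the product:
  M: −(0) + (0) + 2·(1) + 2·(1) = 4
  L: −(2) + (1) + 2·(1) + 2·(-1) = -1
  T: −(-1) + (-1) + 2·(2) + 2·(-2) = 0
So the dimensions are [M⁴ L⁻¹].

M: 4, L: -1, T: 0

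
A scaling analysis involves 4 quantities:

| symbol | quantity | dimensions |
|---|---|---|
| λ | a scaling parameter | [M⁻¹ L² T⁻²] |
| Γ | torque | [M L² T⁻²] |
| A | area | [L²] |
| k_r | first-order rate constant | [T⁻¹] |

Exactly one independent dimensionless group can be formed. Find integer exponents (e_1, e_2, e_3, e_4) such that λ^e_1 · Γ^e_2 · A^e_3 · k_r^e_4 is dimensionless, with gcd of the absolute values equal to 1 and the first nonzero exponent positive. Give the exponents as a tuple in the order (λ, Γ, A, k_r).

M: e_1·(-1) + e_2·(1) + e_3·(0) + e_4·(0) = 0
L: e_1·(2) + e_2·(2) + e_3·(2) + e_4·(0) = 0
T: e_1·(-2) + e_2·(-2) + e_3·(0) + e_4·(-1) = 0
Solving this homogeneous linear system for the smallest-integer solution (first nonzero entry positive) gives (1, 1, -2, -4).

(1, 1, -2, -4)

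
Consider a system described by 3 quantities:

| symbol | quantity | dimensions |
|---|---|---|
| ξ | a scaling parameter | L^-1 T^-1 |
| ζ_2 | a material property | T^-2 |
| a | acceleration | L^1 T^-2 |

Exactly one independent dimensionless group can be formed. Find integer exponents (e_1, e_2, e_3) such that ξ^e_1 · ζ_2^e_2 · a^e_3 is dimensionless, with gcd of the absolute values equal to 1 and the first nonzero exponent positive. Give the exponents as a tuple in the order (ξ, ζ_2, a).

L: e_1·(-1) + e_2·(0) + e_3·(1) = 0
T: e_1·(-1) + e_2·(-2) + e_3·(-2) = 0
Solving this homogeneous linear system for the smallest-integer solution (first nonzero entry positive) gives (2, -3, 2).

(2, -3, 2)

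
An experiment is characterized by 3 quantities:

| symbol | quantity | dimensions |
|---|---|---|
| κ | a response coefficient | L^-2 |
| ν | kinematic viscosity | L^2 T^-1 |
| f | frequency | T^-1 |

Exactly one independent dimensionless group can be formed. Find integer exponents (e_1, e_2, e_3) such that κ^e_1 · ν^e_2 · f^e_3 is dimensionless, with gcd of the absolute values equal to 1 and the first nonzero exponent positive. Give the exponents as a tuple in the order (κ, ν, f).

(1, 1, -1)

L: e_1·(-2) + e_2·(2) + e_3·(0) = 0
T: e_1·(0) + e_2·(-1) + e_3·(-1) = 0
Solving this homogeneous linear system for the smallest-integer solution (first nonzero entry positive) gives (1, 1, -1).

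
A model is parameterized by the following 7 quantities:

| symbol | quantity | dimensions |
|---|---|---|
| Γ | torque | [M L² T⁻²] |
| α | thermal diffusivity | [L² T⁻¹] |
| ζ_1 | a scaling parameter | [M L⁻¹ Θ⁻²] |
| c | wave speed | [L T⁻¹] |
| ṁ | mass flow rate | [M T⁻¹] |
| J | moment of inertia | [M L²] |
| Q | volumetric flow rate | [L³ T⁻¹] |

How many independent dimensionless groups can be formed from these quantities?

There are 7 variables and 4 base dimensions (M, L, T, Θ).
The dimension matrix has rank 4.
Independent dimensionless groups: 7 − 4 = 3.

3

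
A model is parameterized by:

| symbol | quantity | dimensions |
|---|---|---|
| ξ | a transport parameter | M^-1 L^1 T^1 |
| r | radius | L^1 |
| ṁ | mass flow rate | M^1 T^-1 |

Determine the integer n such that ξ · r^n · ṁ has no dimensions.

-1

Balance the L exponent: (1)·n from r, plus (1) + (0) = 1 from the rest, must sum to zero.
n + 1 = 0, so n = -1.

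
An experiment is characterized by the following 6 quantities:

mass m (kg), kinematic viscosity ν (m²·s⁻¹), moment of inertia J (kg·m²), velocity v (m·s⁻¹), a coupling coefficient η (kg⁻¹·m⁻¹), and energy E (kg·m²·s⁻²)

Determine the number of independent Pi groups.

3

There are 6 variables and 3 base dimensions (M, L, T).
The dimension matrix has rank 3.
Independent dimensionless groups: 6 − 3 = 3.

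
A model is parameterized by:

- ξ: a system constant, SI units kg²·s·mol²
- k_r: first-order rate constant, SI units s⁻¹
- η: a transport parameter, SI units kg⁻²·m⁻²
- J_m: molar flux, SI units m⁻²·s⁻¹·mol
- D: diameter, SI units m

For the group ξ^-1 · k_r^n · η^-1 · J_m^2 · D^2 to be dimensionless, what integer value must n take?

Balance the T exponent: (-1)·n from k_r, plus −(1) − (0) + 2·(-1) + 2·(0) = -3 from the rest, must sum to zero.
−n − 3 = 0, so n = -3.

-3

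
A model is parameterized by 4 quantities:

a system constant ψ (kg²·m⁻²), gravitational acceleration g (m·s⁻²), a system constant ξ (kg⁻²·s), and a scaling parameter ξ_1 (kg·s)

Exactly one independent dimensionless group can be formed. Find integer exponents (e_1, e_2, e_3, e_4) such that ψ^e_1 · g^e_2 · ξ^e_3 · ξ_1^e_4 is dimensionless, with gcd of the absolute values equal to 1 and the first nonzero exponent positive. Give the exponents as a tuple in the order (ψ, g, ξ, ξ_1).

M: e_1·(2) + e_2·(0) + e_3·(-2) + e_4·(1) = 0
L: e_1·(-2) + e_2·(1) + e_3·(0) + e_4·(0) = 0
T: e_1·(0) + e_2·(-2) + e_3·(1) + e_4·(1) = 0
Solving this homogeneous linear system for the smallest-integer solution (first nonzero entry positive) gives (1, 2, 2, 2).

(1, 2, 2, 2)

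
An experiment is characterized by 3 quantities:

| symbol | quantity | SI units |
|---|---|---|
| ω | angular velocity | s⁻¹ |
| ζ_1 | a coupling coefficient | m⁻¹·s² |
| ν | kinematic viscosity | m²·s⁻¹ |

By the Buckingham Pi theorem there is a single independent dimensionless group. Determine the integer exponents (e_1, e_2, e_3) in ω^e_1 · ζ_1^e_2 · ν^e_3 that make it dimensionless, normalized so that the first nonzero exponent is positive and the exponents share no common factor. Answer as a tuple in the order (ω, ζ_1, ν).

L: e_1·(0) + e_2·(-1) + e_3·(2) = 0
T: e_1·(-1) + e_2·(2) + e_3·(-1) = 0
Solving this homogeneous linear system for the smallest-integer solution (first nonzero entry positive) gives (3, 2, 1).

(3, 2, 1)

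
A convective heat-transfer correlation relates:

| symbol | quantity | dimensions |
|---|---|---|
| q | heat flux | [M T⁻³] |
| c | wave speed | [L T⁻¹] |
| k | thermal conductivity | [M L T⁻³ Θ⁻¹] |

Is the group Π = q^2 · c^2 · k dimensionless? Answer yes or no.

Sum the exponent of each base dimension across the product:
  M: 2·[q]_M + 2·[c]_M + [k]_M = 2·(1) + 2·(0) + (1) = 3
  L: 2·[q]_L + 2·[c]_L + [k]_L = 2·(0) + 2·(1) + (1) = 3
  T: 2·[q]_T + 2·[c]_T + [k]_T = 2·(-3) + 2·(-1) + (-3) = -11
  Θ: 2·[q]_Θ + 2·[c]_Θ + [k]_Θ = 2·(0) + 2·(0) + (-1) = -1
Net dimensions [M³ L³ T⁻¹¹ Θ⁻¹] ≠ [1] — not dimensionless.

no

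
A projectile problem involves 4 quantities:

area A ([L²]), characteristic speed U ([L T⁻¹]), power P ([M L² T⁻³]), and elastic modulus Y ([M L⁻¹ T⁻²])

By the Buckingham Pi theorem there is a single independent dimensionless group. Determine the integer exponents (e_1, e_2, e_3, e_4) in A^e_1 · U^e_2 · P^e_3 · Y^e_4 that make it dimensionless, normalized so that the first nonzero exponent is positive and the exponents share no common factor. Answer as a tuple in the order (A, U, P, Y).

(1, 1, -1, 1)

M: e_1·(0) + e_2·(0) + e_3·(1) + e_4·(1) = 0
L: e_1·(2) + e_2·(1) + e_3·(2) + e_4·(-1) = 0
T: e_1·(0) + e_2·(-1) + e_3·(-3) + e_4·(-2) = 0
Solving this homogeneous linear system for the smallest-integer solution (first nonzero entry positive) gives (1, 1, -1, 1).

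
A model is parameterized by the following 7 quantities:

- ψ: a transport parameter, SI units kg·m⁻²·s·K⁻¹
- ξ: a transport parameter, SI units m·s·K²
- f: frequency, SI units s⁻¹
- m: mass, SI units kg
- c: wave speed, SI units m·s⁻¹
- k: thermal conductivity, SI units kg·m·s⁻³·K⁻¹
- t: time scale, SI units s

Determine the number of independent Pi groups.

3

There are 7 variables and 4 base dimensions (M, L, T, Θ).
The dimension matrix has rank 4.
Independent dimensionless groups: 7 − 4 = 3.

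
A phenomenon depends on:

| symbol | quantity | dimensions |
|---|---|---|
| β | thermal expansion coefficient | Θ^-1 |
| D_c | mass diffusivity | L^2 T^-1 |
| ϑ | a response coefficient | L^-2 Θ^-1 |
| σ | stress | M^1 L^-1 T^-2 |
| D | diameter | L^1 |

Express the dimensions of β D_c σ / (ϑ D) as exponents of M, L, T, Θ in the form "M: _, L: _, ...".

Collect each base-dimension exponent across the product:
  M: (0) + (0) − (0) + (1) − (0) = 1
  L: (0) + (2) − (-2) + (-1) − (1) = 2
  T: (0) + (-1) − (0) + (-2) − (0) = -3
  Θ: (-1) + (0) − (-1) + (0) − (0) = 0
So the dimensions are [M L² T⁻³].

M: 1, L: 2, T: -3, Θ: 0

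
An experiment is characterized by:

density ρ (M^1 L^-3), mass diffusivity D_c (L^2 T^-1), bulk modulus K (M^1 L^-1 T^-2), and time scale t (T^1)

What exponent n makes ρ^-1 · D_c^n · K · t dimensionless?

-1

Balance the L exponent: (2)·n from D_c, plus −(-3) + (-1) + (0) = 2 from the rest, must sum to zero.
2n + 2 = 0, so n = -1.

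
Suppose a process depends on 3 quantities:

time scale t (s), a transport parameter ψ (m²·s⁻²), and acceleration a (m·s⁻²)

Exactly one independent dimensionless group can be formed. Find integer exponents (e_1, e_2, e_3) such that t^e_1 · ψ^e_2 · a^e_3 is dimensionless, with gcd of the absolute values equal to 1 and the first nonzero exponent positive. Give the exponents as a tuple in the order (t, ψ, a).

(2, -1, 2)

L: e_1·(0) + e_2·(2) + e_3·(1) = 0
T: e_1·(1) + e_2·(-2) + e_3·(-2) = 0
Solving this homogeneous linear system for the smallest-integer solution (first nonzero entry positive) gives (2, -1, 2).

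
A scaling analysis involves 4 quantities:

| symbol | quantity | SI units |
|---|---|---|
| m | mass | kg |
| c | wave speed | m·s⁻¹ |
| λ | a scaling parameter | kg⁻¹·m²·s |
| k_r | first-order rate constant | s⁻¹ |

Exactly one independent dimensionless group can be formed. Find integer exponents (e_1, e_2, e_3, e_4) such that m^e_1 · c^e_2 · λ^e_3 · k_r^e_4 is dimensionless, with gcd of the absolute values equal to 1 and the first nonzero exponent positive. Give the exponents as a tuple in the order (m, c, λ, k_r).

M: e_1·(1) + e_2·(0) + e_3·(-1) + e_4·(0) = 0
L: e_1·(0) + e_2·(1) + e_3·(2) + e_4·(0) = 0
T: e_1·(0) + e_2·(-1) + e_3·(1) + e_4·(-1) = 0
Solving this homogeneous linear system for the smallest-integer solution (first nonzero entry positive) gives (1, -2, 1, 3).

(1, -2, 1, 3)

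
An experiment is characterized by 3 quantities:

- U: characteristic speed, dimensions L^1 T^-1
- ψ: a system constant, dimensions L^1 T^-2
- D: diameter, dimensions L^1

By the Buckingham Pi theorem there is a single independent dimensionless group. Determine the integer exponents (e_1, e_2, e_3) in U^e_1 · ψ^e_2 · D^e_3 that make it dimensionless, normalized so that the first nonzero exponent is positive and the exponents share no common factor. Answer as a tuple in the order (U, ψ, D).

L: e_1·(1) + e_2·(1) + e_3·(1) = 0
T: e_1·(-1) + e_2·(-2) + e_3·(0) = 0
Solving this homogeneous linear system for the smallest-integer solution (first nonzero entry positive) gives (2, -1, -1).

(2, -1, -1)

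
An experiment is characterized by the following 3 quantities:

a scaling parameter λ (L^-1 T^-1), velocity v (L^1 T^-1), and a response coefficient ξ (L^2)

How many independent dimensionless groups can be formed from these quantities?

There are 3 variables and 2 base dimensions (L, T).
The dimension matrix has rank 2.
Independent dimensionless groups: 3 − 2 = 1.

1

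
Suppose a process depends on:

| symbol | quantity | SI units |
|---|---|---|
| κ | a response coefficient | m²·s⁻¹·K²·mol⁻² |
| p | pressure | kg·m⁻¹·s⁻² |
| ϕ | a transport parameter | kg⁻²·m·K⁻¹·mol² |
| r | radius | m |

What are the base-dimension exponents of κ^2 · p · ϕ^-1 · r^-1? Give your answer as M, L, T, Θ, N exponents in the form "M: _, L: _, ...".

Collect each base-dimension exponent across the product:
  M: 2·(0) + (1) − (-2) − (0) = 3
  L: 2·(2) + (-1) − (1) − (1) = 1
  T: 2·(-1) + (-2) − (0) − (0) = -4
  Θ: 2·(2) + (0) − (-1) − (0) = 5
  N: 2·(-2) + (0) − (2) − (0) = -6
So the dimensions are [M³ L T⁻⁴ Θ⁵ N⁻⁶].

M: 3, L: 1, T: -4, Θ: 5, N: -6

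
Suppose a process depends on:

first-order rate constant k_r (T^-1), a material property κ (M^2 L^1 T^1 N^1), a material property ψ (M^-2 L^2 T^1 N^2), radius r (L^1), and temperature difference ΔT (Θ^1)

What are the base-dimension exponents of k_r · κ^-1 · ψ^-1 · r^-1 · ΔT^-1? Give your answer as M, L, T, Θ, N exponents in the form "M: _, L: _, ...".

M: 0, L: -4, T: -3, Θ: -1, N: -3

Collect each base-dimension exponent across the product:
  M: (0) − (2) − (-2) − (0) − (0) = 0
  L: (0) − (1) − (2) − (1) − (0) = -4
  T: (-1) − (1) − (1) − (0) − (0) = -3
  Θ: (0) − (0) − (0) − (0) − (1) = -1
  N: (0) − (1) − (2) − (0) − (0) = -3
So the dimensions are [L⁻⁴ T⁻³ Θ⁻¹ N⁻³].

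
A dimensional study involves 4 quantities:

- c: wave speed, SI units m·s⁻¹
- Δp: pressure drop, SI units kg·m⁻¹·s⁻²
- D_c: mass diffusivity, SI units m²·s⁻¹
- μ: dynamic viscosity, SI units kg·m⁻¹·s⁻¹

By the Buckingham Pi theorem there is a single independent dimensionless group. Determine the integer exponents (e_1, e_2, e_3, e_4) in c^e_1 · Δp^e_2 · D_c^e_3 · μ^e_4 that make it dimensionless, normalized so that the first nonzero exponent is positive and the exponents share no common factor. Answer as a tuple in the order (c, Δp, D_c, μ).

(2, -1, -1, 1)

M: e_1·(0) + e_2·(1) + e_3·(0) + e_4·(1) = 0
L: e_1·(1) + e_2·(-1) + e_3·(2) + e_4·(-1) = 0
T: e_1·(-1) + e_2·(-2) + e_3·(-1) + e_4·(-1) = 0
Solving this homogeneous linear system for the smallest-integer solution (first nonzero entry positive) gives (2, -1, -1, 1).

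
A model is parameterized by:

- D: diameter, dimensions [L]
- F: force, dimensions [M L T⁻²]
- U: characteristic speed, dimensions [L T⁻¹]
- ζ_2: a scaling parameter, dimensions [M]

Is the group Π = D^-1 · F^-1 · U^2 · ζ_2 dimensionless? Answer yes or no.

Sum the exponent of each base dimension across the product:
  M: −[D]_M − [F]_M + 2·[U]_M + [ζ_2]_M = −(0) − (1) + 2·(0) + (1) = 0
  L: −[D]_L − [F]_L + 2·[U]_L + [ζ_2]_L = −(1) − (1) + 2·(1) + (0) = 0
  T: −[D]_T − [F]_T + 2·[U]_T + [ζ_2]_T = −(0) − (-2) + 2·(-1) + (0) = 0
All base exponents vanish — dimensionless.

yes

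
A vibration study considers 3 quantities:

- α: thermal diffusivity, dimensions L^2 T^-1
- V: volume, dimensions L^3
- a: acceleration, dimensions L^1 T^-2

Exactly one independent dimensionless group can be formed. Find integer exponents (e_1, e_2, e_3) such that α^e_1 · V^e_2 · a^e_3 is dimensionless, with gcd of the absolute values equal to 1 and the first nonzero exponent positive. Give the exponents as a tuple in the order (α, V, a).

(2, -1, -1)

L: e_1·(2) + e_2·(3) + e_3·(1) = 0
T: e_1·(-1) + e_2·(0) + e_3·(-2) = 0
Solving this homogeneous linear system for the smallest-integer solution (first nonzero entry positive) gives (2, -1, -1).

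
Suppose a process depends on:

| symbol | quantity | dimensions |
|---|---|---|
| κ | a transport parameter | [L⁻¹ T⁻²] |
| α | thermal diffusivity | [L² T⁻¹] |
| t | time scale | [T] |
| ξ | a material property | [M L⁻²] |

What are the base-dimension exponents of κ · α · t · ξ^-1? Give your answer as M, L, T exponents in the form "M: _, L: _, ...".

Collect each base-dimension exponent across the product:
  M: (0) + (0) + (0) − (1) = -1
  L: (-1) + (2) + (0) − (-2) = 3
  T: (-2) + (-1) + (1) − (0) = -2
So the dimensions are [M⁻¹ L³ T⁻²].

M: -1, L: 3, T: -2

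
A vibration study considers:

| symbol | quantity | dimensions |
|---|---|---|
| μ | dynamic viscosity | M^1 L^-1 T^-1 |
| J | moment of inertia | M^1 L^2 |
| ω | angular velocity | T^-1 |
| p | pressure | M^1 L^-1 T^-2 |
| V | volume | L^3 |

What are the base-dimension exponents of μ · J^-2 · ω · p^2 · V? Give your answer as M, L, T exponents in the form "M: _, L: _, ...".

Collect each base-dimension exponent across the product:
  M: (1) − 2·(1) + (0) + 2·(1) + (0) = 1
  L: (-1) − 2·(2) + (0) + 2·(-1) + (3) = -4
  T: (-1) − 2·(0) + (-1) + 2·(-2) + (0) = -6
So the dimensions are [M L⁻⁴ T⁻⁶].

M: 1, L: -4, T: -6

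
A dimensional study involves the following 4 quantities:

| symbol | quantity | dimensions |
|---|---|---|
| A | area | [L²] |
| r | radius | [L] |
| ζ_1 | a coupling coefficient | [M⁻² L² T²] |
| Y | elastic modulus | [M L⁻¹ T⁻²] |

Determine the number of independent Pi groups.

1

There are 4 variables and 3 base dimensions (M, L, T).
The dimension matrix has rank 3.
Independent dimensionless groups: 4 − 3 = 1.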